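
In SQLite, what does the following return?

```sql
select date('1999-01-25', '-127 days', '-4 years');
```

1994-09-20

Applying '-127 days' to 1999-01-25: counting 127 days back gives 1998-09-20.
Adding -4 years to 1998-09-20 gives 1994-09-20.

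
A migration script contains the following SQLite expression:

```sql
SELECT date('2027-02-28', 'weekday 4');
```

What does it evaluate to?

`weekday 4` advances to the next Thursday; 2027-02-28 is a Sunday, so it moves forward to 2027-03-04.

2027-03-04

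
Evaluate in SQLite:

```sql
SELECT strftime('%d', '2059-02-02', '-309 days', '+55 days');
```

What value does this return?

24

First apply '-309 days', '+55 days': 2059-02-02 → 2058-05-24.
`%d` extracts the 2-digit day of month: 24.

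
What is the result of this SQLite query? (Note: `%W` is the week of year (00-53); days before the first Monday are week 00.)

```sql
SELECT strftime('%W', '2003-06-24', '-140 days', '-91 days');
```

First apply '-140 days', '-91 days': 2003-06-24 → 2002-11-05.
2002-11-05 is a Tuesday. SQLite's %W counts Mondays since the year started; the result is 44.

44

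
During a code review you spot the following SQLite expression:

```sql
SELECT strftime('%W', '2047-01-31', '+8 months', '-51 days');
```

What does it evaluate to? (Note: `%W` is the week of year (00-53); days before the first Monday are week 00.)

First apply '+8 months', '-51 days': 2047-01-31 → 2047-08-11.
2047-08-11 is a Sunday. SQLite's %W counts Mondays since the year started; the result is 31.

31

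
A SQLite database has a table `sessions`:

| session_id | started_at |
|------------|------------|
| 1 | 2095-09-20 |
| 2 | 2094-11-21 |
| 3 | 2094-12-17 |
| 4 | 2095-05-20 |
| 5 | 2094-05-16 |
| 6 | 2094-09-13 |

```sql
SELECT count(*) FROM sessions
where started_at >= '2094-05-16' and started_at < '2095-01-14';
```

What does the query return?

Rows in [2094-05-16, 2095-01-14): 2094-11-21, 2094-12-17, 2094-05-16, 2094-09-13 → 4 rows.

4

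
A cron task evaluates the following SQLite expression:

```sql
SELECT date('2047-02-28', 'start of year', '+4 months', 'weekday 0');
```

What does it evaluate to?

2047-05-05

`start of year` rewinds 2047-02-28 to 2047-01-01.
Adding +4 months to 2047-01-01 gives 2047-05-01.
`weekday 0` advances to the next Sunday; 2047-05-01 is a Wednesday, so it moves forward to 2047-05-05.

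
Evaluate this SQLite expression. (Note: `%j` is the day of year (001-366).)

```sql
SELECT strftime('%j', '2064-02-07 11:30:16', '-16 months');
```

First apply '-16 months': 2064-02-07 11:30:16 → 2062-10-07 11:30:16.
Day-of-year for 2062-10-07: days since 2062-01-01 inclusive = 280, zero-padded to 280.

280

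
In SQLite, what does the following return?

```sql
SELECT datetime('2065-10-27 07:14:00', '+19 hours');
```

2065-10-28 02:14:00

+19 hours from 2065-10-27 07:14:00 is 2065-10-28 02:14:00 (crosses midnight).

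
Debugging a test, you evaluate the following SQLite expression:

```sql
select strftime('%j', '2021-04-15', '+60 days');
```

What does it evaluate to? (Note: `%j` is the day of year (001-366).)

First apply '+60 days': 2021-04-15 → 2021-06-14.
Day-of-year for 2021-06-14: days since 2021-01-01 inclusive = 165, zero-padded to 165.

165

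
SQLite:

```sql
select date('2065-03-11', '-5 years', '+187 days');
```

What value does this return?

Adding -5 years to 2065-03-11 gives 2060-03-11.
Applying '+187 days' to 2060-03-11: counting 187 days forward gives 2060-09-14.

2060-09-14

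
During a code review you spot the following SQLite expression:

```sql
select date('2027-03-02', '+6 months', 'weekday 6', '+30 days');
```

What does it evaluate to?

Adding +6 months to 2027-03-02 gives 2027-09-02.
`weekday 6` advances to the next Saturday; 2027-09-02 is a Thursday, so it moves forward to 2027-09-04.
September 2027 has 30 days; 26 remain after the 4th, so 27 days reach 2027-10-01.
Advancing 3 more days within October lands on 2027-10-04.

2027-10-04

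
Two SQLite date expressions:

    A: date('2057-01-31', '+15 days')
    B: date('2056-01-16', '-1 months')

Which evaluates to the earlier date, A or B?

B

A = 2057-02-15.
B = 2055-12-16.
B is earlier.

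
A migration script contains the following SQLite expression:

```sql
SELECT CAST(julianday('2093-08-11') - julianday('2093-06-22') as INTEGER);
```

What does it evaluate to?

8 days remain in June 2093 after the 22nd (30 − 22).
July 2093: 31 days.
Then 11 days into August 2093.
Total: 8 + 31 + 11 = 50.

50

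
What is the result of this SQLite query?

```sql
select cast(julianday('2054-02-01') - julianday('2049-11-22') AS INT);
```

8 days remain in November 2049 after the 22nd (30 − 22).
Full months from December 2049 through January 2054 contribute their day counts.
Then 1 day into February 2054.
Total: 8 + 31 + 31 + 28 + 31 + 30 + 31 + 30 + 31 + 31 + 30 + 31 + 30 + 31 + 31 + 28 + 31 + 30 + 31 + 30 + 31 + 31 + 30 + 31 + 30 + 31 + 31 + 29 + 31 + 30 + 31 + 30 + 31 + 31 + 30 + 31 + 30 + 31 + 31 + 28 + 31 + 30 + 31 + 30 + 31 + 31 + 30 + 31 + 30 + 31 + 31 + 1 = 1532.

1532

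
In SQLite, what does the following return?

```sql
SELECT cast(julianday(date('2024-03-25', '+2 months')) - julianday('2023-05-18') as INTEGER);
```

373

Adding +2 months to 2024-03-25 gives 2024-05-25.
13 days remain in May 2023 after the 18th (31 − 18).
Full months from June 2023 through April 2024 contribute their day counts.
Then 25 days into May 2024.
Total: 13 + 30 + 31 + 31 + 30 + 31 + 30 + 31 + 31 + 29 + 31 + 30 + 25 = 373.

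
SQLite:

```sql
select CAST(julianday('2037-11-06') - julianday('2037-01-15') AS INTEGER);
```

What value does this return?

16 days remain in January 2037 after the 15th (31 − 15).
Full months from February 2037 through October 2037 contribute their day counts.
Then 6 days into November 2037.
Total: 16 + 28 + 31 + 30 + 31 + 30 + 31 + 31 + 30 + 31 + 6 = 295.

295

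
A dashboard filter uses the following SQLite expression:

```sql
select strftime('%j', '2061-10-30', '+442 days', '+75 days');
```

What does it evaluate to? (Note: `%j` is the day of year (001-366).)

090

First apply '+442 days', '+75 days': 2061-10-30 → 2063-03-31.
Day-of-year for 2063-03-31: days since 2063-01-01 inclusive = 90, zero-padded to 090.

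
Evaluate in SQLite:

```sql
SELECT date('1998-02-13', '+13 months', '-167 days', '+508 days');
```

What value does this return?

Adding +13 months to 1998-02-13 gives 1999-03-13.
Applying '-167 days' to 1999-03-13: counting 167 days back gives 1998-09-27.
Applying '+508 days' to 1998-09-27: counting 508 days forward gives 2000-02-17.

2000-02-17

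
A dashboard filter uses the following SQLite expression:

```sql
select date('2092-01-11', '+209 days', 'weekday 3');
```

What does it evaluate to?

2092-08-13

Applying '+209 days' to 2092-01-11: counting 209 days forward gives 2092-08-07.
`weekday 3` advances to the next Wednesday; 2092-08-07 is a Thursday, so it moves forward to 2092-08-13.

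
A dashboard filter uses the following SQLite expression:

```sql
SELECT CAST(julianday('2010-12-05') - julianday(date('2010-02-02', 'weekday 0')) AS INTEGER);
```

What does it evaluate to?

301

`weekday 0` advances to the next Sunday; 2010-02-02 is a Tuesday, so it moves forward to 2010-02-07.
21 days remain in February 2010 after the 7th (28 − 7).
Full months from March 2010 through November 2010 contribute their day counts.
Then 5 days into December 2010.
Total: 21 + 31 + 30 + 31 + 30 + 31 + 31 + 30 + 31 + 30 + 5 = 301.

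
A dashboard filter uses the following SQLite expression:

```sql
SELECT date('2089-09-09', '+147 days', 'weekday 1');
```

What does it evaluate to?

Applying '+147 days' to 2089-09-09: counting 147 days forward gives 2090-02-03.
`weekday 1` advances to the next Monday; 2090-02-03 is a Friday, so it moves forward to 2090-02-06.

2090-02-06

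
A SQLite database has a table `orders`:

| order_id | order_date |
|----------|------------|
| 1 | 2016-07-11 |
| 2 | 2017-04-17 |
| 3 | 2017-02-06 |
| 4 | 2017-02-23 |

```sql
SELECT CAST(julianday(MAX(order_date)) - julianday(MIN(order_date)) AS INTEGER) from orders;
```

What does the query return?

280

MIN = 2016-07-11, MAX = 2017-04-17.
20 days remain in July 2016 after the 11th (31 − 11).
Full months from August 2016 through March 2017 contribute their day counts.
Then 17 days into April 2017.
Total: 20 + 31 + 30 + 31 + 30 + 31 + 31 + 28 + 31 + 17 = 280.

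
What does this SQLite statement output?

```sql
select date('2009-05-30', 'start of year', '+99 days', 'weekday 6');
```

2009-04-11

`start of year` rewinds 2009-05-30 to 2009-01-01.
Applying '+99 days' to 2009-01-01: counting 99 days forward gives 2009-04-10.
`weekday 6` advances to the next Saturday; 2009-04-10 is a Friday, so it moves forward to 2009-04-11.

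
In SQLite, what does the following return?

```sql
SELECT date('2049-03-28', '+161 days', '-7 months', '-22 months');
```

2047-04-05

Applying '+161 days' to 2049-03-28: counting 161 days forward gives 2049-09-05.
Adding -7 months to 2049-09-05 gives 2049-02-05.
Adding -22 months to 2049-02-05 gives 2047-04-05.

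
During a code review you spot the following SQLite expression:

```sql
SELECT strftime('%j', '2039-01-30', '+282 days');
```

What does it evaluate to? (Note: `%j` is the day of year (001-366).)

First apply '+282 days': 2039-01-30 → 2039-11-08.
Day-of-year for 2039-11-08: days since 2039-01-01 inclusive = 312, zero-padded to 312.

312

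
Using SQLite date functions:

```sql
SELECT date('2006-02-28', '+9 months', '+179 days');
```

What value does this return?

Adding +9 months to 2006-02-28 gives 2006-11-28.
Applying '+179 days' to 2006-11-28: counting 179 days forward gives 2007-05-26.

2007-05-26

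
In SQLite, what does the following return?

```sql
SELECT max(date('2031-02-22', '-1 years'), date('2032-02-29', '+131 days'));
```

2032-07-09

date('2031-02-22', '-1 years') → 2030-02-22.
date('2032-02-29', '+131 days') → 2032-07-09.
Later of the two is 2032-07-09.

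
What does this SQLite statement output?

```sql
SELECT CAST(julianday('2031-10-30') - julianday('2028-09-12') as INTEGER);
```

18 days remain in September 2028 after the 12th (30 − 12).
Full months from October 2028 through September 2031 contribute their day counts.
Then 30 days into October 2031.
Total: 18 + 31 + 30 + 31 + 31 + 28 + 31 + 30 + 31 + 30 + 31 + 31 + 30 + 31 + 30 + 31 + 31 + 28 + 31 + 30 + 31 + 30 + 31 + 31 + 30 + 31 + 30 + 31 + 31 + 28 + 31 + 30 + 31 + 30 + 31 + 31 + 30 + 30 = 1143.

1143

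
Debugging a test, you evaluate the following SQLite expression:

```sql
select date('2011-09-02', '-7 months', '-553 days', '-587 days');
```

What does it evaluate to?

Adding -7 months to 2011-09-02 gives 2011-02-02.
Applying '-553 days' to 2011-02-02: counting 553 days back gives 2009-07-29.
Applying '-587 days' to 2009-07-29: counting 587 days back gives 2007-12-20.

2007-12-20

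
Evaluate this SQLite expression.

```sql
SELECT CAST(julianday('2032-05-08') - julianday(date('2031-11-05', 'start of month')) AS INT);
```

`start of month` rewinds 2031-11-05 to 2031-11-01.
29 days remain in November 2031 after the 1st (30 − 1).
December 2031: 31 days.
January 2032: 31 days.
February 2032: 29 days (leap year).
March 2032: 31 days.
April 2032: 30 days.
Then 8 days into May 2032.
Total: 29 + 31 + 31 + 29 + 31 + 30 + 8 = 189.

189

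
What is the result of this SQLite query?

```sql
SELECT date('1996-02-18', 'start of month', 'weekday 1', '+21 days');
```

1996-02-26

`start of month` rewinds 1996-02-18 to 1996-02-01.
`weekday 1` advances to the next Monday; 1996-02-01 is a Thursday, so it moves forward to 1996-02-05.
Advancing 21 more days within February lands on 1996-02-26.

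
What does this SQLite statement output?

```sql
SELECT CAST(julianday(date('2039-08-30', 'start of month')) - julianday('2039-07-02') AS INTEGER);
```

`start of month` rewinds 2039-08-30 to 2039-08-01.
29 days remain in July 2039 after the 2nd (31 − 2).
Then 1 day into August 2039.
Total: 29 + 1 = 30.

30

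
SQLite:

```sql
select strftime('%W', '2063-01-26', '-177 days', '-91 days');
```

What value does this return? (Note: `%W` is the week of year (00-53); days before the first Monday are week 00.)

First apply '-177 days', '-91 days': 2063-01-26 → 2062-05-03.
2062-05-03 is a Wednesday. SQLite's %W counts Mondays since the year started; the result is 18.

18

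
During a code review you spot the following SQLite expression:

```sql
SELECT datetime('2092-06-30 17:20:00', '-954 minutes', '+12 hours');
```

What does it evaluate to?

954 minutes = 15h 54m; -954 minutes from 2092-06-30 17:20:00 is 2092-06-30 01:26:00.
+12 hours from 2092-06-30 01:26:00 is 2092-06-30 13:26:00.

2092-06-30 13:26:00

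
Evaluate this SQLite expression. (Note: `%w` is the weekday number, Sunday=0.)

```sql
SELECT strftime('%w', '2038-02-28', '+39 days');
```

4

First apply '+39 days': 2038-02-28 → 2038-04-08.
2038-04-08 is a Thursday; with Sunday=0 that is 4.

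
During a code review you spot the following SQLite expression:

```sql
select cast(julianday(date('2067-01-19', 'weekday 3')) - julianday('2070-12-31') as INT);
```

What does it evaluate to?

-1442

`weekday 3` advances to the next Wednesday; 2067-01-19 is already a Wednesday, so it stays at 2067-01-19.
12 days remain in January 2067 after the 19th (31 − 19).
Full months from February 2067 through November 2070 contribute their day counts.
Then 31 days into December 2070.
Total: 12 + 28 + 31 + 30 + 31 + 30 + 31 + 31 + 30 + 31 + 30 + 31 + 31 + 29 + 31 + 30 + 31 + 30 + 31 + 31 + 30 + 31 + 30 + 31 + 31 + 28 + 31 + 30 + 31 + 30 + 31 + 31 + 30 + 31 + 30 + 31 + 31 + 28 + 31 + 30 + 31 + 30 + 31 + 31 + 30 + 31 + 30 + 31 = 1442.
The subtraction is earlier − later, so the result is −1442 → -1442.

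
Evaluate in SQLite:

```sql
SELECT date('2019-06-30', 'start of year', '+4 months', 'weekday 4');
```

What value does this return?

2019-05-02

`start of year` rewinds 2019-06-30 to 2019-01-01.
Adding +4 months to 2019-01-01 gives 2019-05-01.
`weekday 4` advances to the next Thursday; 2019-05-01 is a Wednesday, so it moves forward to 2019-05-02.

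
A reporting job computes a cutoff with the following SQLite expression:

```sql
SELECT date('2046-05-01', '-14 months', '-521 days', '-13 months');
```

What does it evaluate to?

Adding -14 months to 2046-05-01 gives 2045-03-01.
Applying '-521 days' to 2045-03-01: counting 521 days back gives 2043-09-27.
Adding -13 months to 2043-09-27 gives 2042-08-27.

2042-08-27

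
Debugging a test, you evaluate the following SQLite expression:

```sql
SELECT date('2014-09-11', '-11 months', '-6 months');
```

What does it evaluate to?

Adding -11 months to 2014-09-11 gives 2013-10-11.
Adding -6 months to 2013-10-11 gives 2013-04-11.

2013-04-11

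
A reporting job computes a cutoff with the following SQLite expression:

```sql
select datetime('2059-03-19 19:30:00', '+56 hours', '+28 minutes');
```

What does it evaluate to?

+56 hours from 2059-03-19 19:30:00 is 2059-03-22 03:30:00 (crosses midnight).
+28 minutes from 2059-03-22 03:30:00 is 2059-03-22 03:58:00.

2059-03-22 03:58:00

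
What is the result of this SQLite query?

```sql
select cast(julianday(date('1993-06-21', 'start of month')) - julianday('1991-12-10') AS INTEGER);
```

539

`start of month` rewinds 1993-06-21 to 1993-06-01.
21 days remain in December 1991 after the 10th (31 − 10).
Full months from January 1992 through May 1993 contribute their day counts.
Then 1 day into June 1993.
Total: 21 + 31 + 29 + 31 + 30 + 31 + 30 + 31 + 31 + 30 + 31 + 30 + 31 + 31 + 28 + 31 + 30 + 31 + 1 = 539.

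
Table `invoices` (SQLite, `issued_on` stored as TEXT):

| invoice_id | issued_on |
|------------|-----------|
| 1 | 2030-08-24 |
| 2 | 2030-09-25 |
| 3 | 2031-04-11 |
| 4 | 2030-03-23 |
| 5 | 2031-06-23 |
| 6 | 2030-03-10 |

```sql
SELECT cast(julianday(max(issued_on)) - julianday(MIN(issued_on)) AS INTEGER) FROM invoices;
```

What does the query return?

MIN = 2030-03-10, MAX = 2031-06-23.
21 days remain in March 2030 after the 10th (31 − 10).
Full months from April 2030 through May 2031 contribute their day counts.
Then 23 days into June 2031.
Total: 21 + 30 + 31 + 30 + 31 + 31 + 30 + 31 + 30 + 31 + 31 + 28 + 31 + 30 + 31 + 23 = 470.

470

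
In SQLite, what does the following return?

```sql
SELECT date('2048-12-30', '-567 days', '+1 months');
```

Applying '-567 days' to 2048-12-30: counting 567 days back gives 2047-06-12.
Adding +1 month to 2047-06-12 gives 2047-07-12.

2047-07-12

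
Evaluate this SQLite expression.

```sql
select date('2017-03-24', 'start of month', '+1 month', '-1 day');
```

`start of month` rewinds 2017-03-24 to 2017-03-01.
Adding +1 month to 2017-03-01 gives 2017-04-01.
Going back 1 day from 2017-04-01 reaches 2017-03-31 (last day of March, 31 days).

2017-03-31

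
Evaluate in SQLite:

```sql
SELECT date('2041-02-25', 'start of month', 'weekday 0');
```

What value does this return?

2041-02-03

`start of month` rewinds 2041-02-25 to 2041-02-01.
`weekday 0` advances to the next Sunday; 2041-02-01 is a Friday, so it moves forward to 2041-02-03.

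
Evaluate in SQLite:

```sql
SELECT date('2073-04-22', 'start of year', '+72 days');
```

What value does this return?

2073-03-14

`start of year` rewinds 2073-04-22 to 2073-01-01.
Applying '+72 days' to 2073-01-01: counting 72 days forward gives 2073-03-14.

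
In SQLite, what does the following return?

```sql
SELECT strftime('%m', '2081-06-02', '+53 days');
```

07

First apply '+53 days': 2081-06-02 → 2081-07-25.
`%m` extracts the 2-digit month (01-12): 07.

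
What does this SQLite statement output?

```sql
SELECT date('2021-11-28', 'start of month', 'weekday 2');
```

2021-11-02

`start of month` rewinds 2021-11-28 to 2021-11-01.
`weekday 2` advances to the next Tuesday; 2021-11-01 is a Monday, so it moves forward to 2021-11-02.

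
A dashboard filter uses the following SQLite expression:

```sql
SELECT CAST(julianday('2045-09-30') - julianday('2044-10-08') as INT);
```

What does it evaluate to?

357

23 days remain in October 2044 after the 8th (31 − 8).
Full months from November 2044 through August 2045 contribute their day counts.
Then 30 days into September 2045.
Total: 23 + 30 + 31 + 31 + 28 + 31 + 30 + 31 + 30 + 31 + 31 + 30 = 357.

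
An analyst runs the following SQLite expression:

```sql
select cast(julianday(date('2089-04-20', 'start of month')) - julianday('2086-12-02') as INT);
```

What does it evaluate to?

`start of month` rewinds 2089-04-20 to 2089-04-01.
29 days remain in December 2086 after the 2nd (31 − 2).
Full months from January 2087 through March 2089 contribute their day counts.
Then 1 day into April 2089.
Total: 29 + 31 + 28 + 31 + 30 + 31 + 30 + 31 + 31 + 30 + 31 + 30 + 31 + 31 + 29 + 31 + 30 + 31 + 30 + 31 + 31 + 30 + 31 + 30 + 31 + 31 + 28 + 31 + 1 = 851.

851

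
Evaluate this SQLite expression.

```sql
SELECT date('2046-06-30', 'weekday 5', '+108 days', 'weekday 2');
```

2046-10-23

`weekday 5` advances to the next Friday; 2046-06-30 is a Saturday, so it moves forward to 2046-07-06.
Applying '+108 days' to 2046-07-06: counting 108 days forward gives 2046-10-22.
`weekday 2` advances to the next Tuesday; 2046-10-22 is a Monday, so it moves forward to 2046-10-23.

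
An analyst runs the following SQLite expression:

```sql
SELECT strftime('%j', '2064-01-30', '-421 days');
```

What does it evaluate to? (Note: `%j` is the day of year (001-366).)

First apply '-421 days': 2064-01-30 → 2062-12-05.
Day-of-year for 2062-12-05: days since 2062-01-01 inclusive = 339, zero-padded to 339.

339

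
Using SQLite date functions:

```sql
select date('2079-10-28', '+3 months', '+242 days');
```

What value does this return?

2080-09-26

Adding +3 months to 2079-10-28 gives 2080-01-28.
Applying '+242 days' to 2080-01-28: counting 242 days forward gives 2080-09-26.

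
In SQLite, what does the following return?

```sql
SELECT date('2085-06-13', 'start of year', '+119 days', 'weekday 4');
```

2085-05-03

`start of year` rewinds 2085-06-13 to 2085-01-01.
Applying '+119 days' to 2085-01-01: counting 119 days forward gives 2085-04-30.
`weekday 4` advances to the next Thursday; 2085-04-30 is a Monday, so it moves forward to 2085-05-03.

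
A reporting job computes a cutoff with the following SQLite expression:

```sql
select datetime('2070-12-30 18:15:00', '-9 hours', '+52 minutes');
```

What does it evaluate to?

-9 hours from 2070-12-30 18:15:00 is 2070-12-30 09:15:00.
+52 minutes from 2070-12-30 09:15:00 is 2070-12-30 10:07:00.

2070-12-30 10:07:00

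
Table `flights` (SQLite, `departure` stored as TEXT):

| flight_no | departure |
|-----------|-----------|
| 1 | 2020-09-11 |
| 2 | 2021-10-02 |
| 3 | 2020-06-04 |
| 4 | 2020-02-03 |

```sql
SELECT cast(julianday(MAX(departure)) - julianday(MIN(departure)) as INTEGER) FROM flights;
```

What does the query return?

607

MIN = 2020-02-03, MAX = 2021-10-02.
26 days remain in February 2020 after the 3rd (29 − 3).
Full months from March 2020 through September 2021 contribute their day counts.
Then 2 days into October 2021.
Total: 26 + 31 + 30 + 31 + 30 + 31 + 31 + 30 + 31 + 30 + 31 + 31 + 28 + 31 + 30 + 31 + 30 + 31 + 31 + 30 + 2 = 607.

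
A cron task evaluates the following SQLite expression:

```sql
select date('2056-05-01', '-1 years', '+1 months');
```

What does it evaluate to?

2055-06-01

Adding -1 year to 2056-05-01 gives 2055-05-01.
Adding +1 month to 2055-05-01 gives 2055-06-01.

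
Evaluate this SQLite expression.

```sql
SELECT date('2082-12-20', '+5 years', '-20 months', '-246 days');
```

Adding +5 years to 2082-12-20 gives 2087-12-20.
Adding -20 months to 2087-12-20 gives 2086-04-20.
Applying '-246 days' to 2086-04-20: counting 246 days back gives 2085-08-17.

2085-08-17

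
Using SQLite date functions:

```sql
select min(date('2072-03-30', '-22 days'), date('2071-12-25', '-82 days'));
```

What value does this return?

2071-10-04

date('2072-03-30', '-22 days') → 2072-03-08.
date('2071-12-25', '-82 days') → 2071-10-04.
Earlier of the two is 2071-10-04.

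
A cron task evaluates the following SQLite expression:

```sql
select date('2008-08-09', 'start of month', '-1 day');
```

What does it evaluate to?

2008-07-31

`start of month` rewinds 2008-08-09 to 2008-08-01.
Going back 1 day from 2008-08-01 reaches 2008-07-31 (last day of July, 31 days).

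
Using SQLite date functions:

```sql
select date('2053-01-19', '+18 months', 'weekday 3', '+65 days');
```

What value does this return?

2054-09-25

Adding +18 months to 2053-01-19 gives 2054-07-19.
`weekday 3` advances to the next Wednesday; 2054-07-19 is a Sunday, so it moves forward to 2054-07-22.
Applying '+65 days' to 2054-07-22: counting 65 days forward gives 2054-09-25.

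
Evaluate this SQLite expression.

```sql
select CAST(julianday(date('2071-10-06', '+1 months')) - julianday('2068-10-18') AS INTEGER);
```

1114

Adding +1 month to 2071-10-06 gives 2071-11-06.
13 days remain in October 2068 after the 18th (31 − 18).
Full months from November 2068 through October 2071 contribute their day counts.
Then 6 days into November 2071.
Total: 13 + 30 + 31 + 31 + 28 + 31 + 30 + 31 + 30 + 31 + 31 + 30 + 31 + 30 + 31 + 31 + 28 + 31 + 30 + 31 + 30 + 31 + 31 + 30 + 31 + 30 + 31 + 31 + 28 + 31 + 30 + 31 + 30 + 31 + 31 + 30 + 31 + 6 = 1114.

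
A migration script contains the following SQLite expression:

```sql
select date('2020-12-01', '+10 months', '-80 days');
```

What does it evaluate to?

2021-07-13

Adding +10 months to 2020-12-01 gives 2021-10-01.
Applying '-80 days' to 2021-10-01: counting 80 days back gives 2021-07-13.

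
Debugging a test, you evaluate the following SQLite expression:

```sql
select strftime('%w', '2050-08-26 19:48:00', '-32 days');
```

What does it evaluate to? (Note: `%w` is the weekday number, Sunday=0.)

1

First apply '-32 days': 2050-08-26 19:48:00 → 2050-07-25 19:48:00.
2050-07-25 is a Monday; with Sunday=0 that is 1.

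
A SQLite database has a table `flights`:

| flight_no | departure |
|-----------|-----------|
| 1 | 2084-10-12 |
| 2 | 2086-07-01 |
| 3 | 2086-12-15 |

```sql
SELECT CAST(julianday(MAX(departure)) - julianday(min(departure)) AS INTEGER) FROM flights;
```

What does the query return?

794

MIN = 2084-10-12, MAX = 2086-12-15.
19 days remain in October 2084 after the 12th (31 − 12).
Full months from November 2084 through November 2086 contribute their day counts.
Then 15 days into December 2086.
Total: 19 + 30 + 31 + 31 + 28 + 31 + 30 + 31 + 30 + 31 + 31 + 30 + 31 + 30 + 31 + 31 + 28 + 31 + 30 + 31 + 30 + 31 + 31 + 30 + 31 + 30 + 15 = 794.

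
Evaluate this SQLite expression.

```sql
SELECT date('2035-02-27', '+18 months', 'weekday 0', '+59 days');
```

2036-10-29

Adding +18 months to 2035-02-27 gives 2036-08-27.
`weekday 0` advances to the next Sunday; 2036-08-27 is a Wednesday, so it moves forward to 2036-08-31.
Applying '+59 days' to 2036-08-31: counting 59 days forward gives 2036-10-29.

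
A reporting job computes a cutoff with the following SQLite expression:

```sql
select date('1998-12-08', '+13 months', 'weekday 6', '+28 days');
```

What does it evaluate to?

Adding +13 months to 1998-12-08 gives 2000-01-08.
`weekday 6` advances to the next Saturday; 2000-01-08 is already a Saturday, so it stays at 2000-01-08.
January 2000 has 31 days; 23 remain after the 8th, so 24 days reach 2000-02-01.
Advancing 4 more days within February lands on 2000-02-05.

2000-02-05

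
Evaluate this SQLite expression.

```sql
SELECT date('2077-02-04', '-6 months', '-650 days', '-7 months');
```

2074-03-24

Adding -6 months to 2077-02-04 gives 2076-08-04.
Applying '-650 days' to 2076-08-04: counting 650 days back gives 2074-10-24.
Adding -7 months to 2074-10-24 gives 2074-03-24.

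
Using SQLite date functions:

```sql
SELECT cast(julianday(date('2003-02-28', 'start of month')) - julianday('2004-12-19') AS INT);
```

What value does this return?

`start of month` rewinds 2003-02-28 to 2003-02-01.
27 days remain in February 2003 after the 1st (28 − 1).
Full months from March 2003 through November 2004 contribute their day counts.
Then 19 days into December 2004.
Total: 27 + 31 + 30 + 31 + 30 + 31 + 31 + 30 + 31 + 30 + 31 + 31 + 29 + 31 + 30 + 31 + 30 + 31 + 31 + 30 + 31 + 30 + 19 = 687.
The subtraction is earlier − later, so the result is −687 → -687.

-687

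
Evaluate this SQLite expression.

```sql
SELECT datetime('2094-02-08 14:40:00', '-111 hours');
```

2094-02-03 23:40:00

-111 hours from 2094-02-08 14:40:00 is 2094-02-03 23:40:00 (crosses midnight).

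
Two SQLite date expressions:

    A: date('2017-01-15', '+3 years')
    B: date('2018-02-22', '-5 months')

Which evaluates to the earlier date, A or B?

B

A = 2020-01-15.
B = 2017-09-22.
B is earlier.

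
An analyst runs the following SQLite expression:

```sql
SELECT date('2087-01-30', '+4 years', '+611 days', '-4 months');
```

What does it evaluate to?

2092-06-02

Adding +4 years to 2087-01-30 gives 2091-01-30.
Applying '+611 days' to 2091-01-30: counting 611 days forward gives 2092-10-02.
Adding -4 months to 2092-10-02 gives 2092-06-02.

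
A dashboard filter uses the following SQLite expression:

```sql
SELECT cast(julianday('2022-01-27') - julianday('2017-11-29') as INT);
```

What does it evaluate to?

1 day remains in November 2017 after the 29th (30 − 29).
Full months from December 2017 through December 2021 contribute their day counts.
Then 27 days into January 2022.
Total: 1 + 31 + 31 + 28 + 31 + 30 + 31 + 30 + 31 + 31 + 30 + 31 + 30 + 31 + 31 + 28 + 31 + 30 + 31 + 30 + 31 + 31 + 30 + 31 + 30 + 31 + 31 + 29 + 31 + 30 + 31 + 30 + 31 + 31 + 30 + 31 + 30 + 31 + 31 + 28 + 31 + 30 + 31 + 30 + 31 + 31 + 30 + 31 + 30 + 31 + 27 = 1520.

1520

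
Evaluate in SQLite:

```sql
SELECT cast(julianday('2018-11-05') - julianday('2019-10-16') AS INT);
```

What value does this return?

-345

25 days remain in November 2018 after the 5th (30 − 5).
Full months from December 2018 through September 2019 contribute their day counts.
Then 16 days into October 2019.
Total: 25 + 31 + 31 + 28 + 31 + 30 + 31 + 30 + 31 + 31 + 30 + 16 = 345.
The subtraction is earlier − later, so the result is −345 → -345.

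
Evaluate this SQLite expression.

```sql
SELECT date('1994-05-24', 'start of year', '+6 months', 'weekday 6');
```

`start of year` rewinds 1994-05-24 to 1994-01-01.
Adding +6 months to 1994-01-01 gives 1994-07-01.
`weekday 6` advances to the next Saturday; 1994-07-01 is a Friday, so it moves forward to 1994-07-02.

1994-07-02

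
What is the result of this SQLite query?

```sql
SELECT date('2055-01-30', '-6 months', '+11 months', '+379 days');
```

Adding -6 months to 2055-01-30 gives 2054-07-30.
Adding +11 months to 2054-07-30 gives 2055-06-30.
Applying '+379 days' to 2055-06-30: counting 379 days forward gives 2056-07-13.

2056-07-13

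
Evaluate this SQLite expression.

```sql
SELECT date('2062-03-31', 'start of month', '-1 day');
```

`start of month` rewinds 2062-03-31 to 2062-03-01.
Going back 1 day from 2062-03-01 reaches 2062-02-28 (last day of February, 28 days).

2062-02-28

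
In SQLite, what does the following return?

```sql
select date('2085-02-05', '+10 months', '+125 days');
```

2086-04-09

Adding +10 months to 2085-02-05 gives 2085-12-05.
Applying '+125 days' to 2085-12-05: counting 125 days forward gives 2086-04-09.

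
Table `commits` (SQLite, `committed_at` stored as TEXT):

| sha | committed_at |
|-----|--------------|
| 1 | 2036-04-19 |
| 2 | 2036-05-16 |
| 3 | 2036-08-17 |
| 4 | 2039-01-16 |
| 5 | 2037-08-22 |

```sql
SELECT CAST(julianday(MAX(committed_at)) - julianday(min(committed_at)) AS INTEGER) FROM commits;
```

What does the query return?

MIN = 2036-04-19, MAX = 2039-01-16.
11 days remain in April 2036 after the 19th (30 − 19).
Full months from May 2036 through December 2038 contribute their day counts.
Then 16 days into January 2039.
Total: 11 + 31 + 30 + 31 + 31 + 30 + 31 + 30 + 31 + 31 + 28 + 31 + 30 + 31 + 30 + 31 + 31 + 30 + 31 + 30 + 31 + 31 + 28 + 31 + 30 + 31 + 30 + 31 + 31 + 30 + 31 + 30 + 31 + 16 = 1002.

1002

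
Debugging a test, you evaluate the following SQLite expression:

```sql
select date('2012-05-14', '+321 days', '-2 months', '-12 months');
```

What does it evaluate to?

2012-01-31

Applying '+321 days' to 2012-05-14: counting 321 days forward gives 2013-03-31.
Adding -2 months to 2013-03-31 gives 2013-01-31.
Adding -12 months to 2013-01-31 gives 2012-01-31.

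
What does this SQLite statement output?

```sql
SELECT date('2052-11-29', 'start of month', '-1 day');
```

`start of month` rewinds 2052-11-29 to 2052-11-01.
Going back 1 day from 2052-11-01 reaches 2052-10-31 (last day of October, 31 days).

2052-10-31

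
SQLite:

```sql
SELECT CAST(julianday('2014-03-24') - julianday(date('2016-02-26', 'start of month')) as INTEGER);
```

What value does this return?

-679

`start of month` rewinds 2016-02-26 to 2016-02-01.
7 days remain in March 2014 after the 24th (31 − 24).
Full months from April 2014 through January 2016 contribute their day counts.
Then 1 day into February 2016.
Total: 7 + 30 + 31 + 30 + 31 + 31 + 30 + 31 + 30 + 31 + 31 + 28 + 31 + 30 + 31 + 30 + 31 + 31 + 30 + 31 + 30 + 31 + 31 + 1 = 679.
The subtraction is earlier − later, so the result is −679 → -679.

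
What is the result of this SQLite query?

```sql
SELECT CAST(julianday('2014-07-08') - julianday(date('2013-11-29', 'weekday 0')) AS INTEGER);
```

`weekday 0` advances to the next Sunday; 2013-11-29 is a Friday, so it moves forward to 2013-12-01.
30 days remain in December 2013 after the 1st (31 − 1).
Full months from January 2014 through June 2014 contribute their day counts.
Then 8 days into July 2014.
Total: 30 + 31 + 28 + 31 + 30 + 31 + 30 + 8 = 219.

219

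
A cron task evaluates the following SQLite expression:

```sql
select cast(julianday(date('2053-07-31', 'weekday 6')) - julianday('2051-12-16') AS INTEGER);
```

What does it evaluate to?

`weekday 6` advances to the next Saturday; 2053-07-31 is a Thursday, so it moves forward to 2053-08-02.
15 days remain in December 2051 after the 16th (31 − 16).
Full months from January 2052 through July 2053 contribute their day counts.
Then 2 days into August 2053.
Total: 15 + 31 + 29 + 31 + 30 + 31 + 30 + 31 + 31 + 30 + 31 + 30 + 31 + 31 + 28 + 31 + 30 + 31 + 30 + 31 + 2 = 595.

595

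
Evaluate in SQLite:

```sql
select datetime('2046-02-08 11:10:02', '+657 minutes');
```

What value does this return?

657 minutes = 10h 57m; +657 minutes from 2046-02-08 11:10:02 is 2046-02-08 22:07:02.

2046-02-08 22:07:02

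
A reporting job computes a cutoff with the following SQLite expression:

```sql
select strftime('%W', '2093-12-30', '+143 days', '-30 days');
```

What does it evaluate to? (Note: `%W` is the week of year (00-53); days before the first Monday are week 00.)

16

First apply '+143 days', '-30 days': 2093-12-30 → 2094-04-22.
2094-04-22 is a Thursday. SQLite's %W counts Mondays since the year started; the result is 16.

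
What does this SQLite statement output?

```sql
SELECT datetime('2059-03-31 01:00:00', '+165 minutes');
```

2059-03-31 03:45:00

165 minutes = 2h 45m; +165 minutes from 2059-03-31 01:00:00 is 2059-03-31 03:45:00.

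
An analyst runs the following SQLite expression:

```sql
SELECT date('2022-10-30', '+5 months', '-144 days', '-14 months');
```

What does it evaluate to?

2021-09-06

Adding +5 months to 2022-10-30 gives 2023-03-30.
Applying '-144 days' to 2023-03-30: counting 144 days back gives 2022-11-06.
Adding -14 months to 2022-11-06 gives 2021-09-06.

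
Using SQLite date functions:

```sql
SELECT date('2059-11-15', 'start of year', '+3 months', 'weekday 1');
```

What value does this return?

2059-04-07

`start of year` rewinds 2059-11-15 to 2059-01-01.
Adding +3 months to 2059-01-01 gives 2059-04-01.
`weekday 1` advances to the next Monday; 2059-04-01 is a Tuesday, so it moves forward to 2059-04-07.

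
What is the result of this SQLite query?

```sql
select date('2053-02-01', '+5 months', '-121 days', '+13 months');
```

2054-04-02

Adding +5 months to 2053-02-01 gives 2053-07-01.
Applying '-121 days' to 2053-07-01: counting 121 days back gives 2053-03-02.
Adding +13 months to 2053-03-02 gives 2054-04-02.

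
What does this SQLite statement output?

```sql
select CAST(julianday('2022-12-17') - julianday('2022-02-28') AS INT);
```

292

0 days remain in February 2022 after the 28th (28 − 28).
Full months from March 2022 through November 2022 contribute their day counts.
Then 17 days into December 2022.
Total: 0 + 31 + 30 + 31 + 30 + 31 + 31 + 30 + 31 + 30 + 17 = 292.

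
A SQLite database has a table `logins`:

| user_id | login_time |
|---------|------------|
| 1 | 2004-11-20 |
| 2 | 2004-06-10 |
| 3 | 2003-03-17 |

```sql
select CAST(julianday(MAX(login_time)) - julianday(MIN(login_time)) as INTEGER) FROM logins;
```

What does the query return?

MIN = 2003-03-17, MAX = 2004-11-20.
14 days remain in March 2003 after the 17th (31 − 17).
Full months from April 2003 through October 2004 contribute their day counts.
Then 20 days into November 2004.
Total: 14 + 30 + 31 + 30 + 31 + 31 + 30 + 31 + 30 + 31 + 31 + 29 + 31 + 30 + 31 + 30 + 31 + 31 + 30 + 31 + 20 = 614.

614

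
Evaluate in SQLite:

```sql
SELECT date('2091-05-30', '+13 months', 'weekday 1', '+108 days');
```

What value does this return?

Adding +13 months to 2091-05-30 gives 2092-06-30.
`weekday 1` advances to the next Monday; 2092-06-30 is already a Monday, so it stays at 2092-06-30.
Applying '+108 days' to 2092-06-30: counting 108 days forward gives 2092-10-16.

2092-10-16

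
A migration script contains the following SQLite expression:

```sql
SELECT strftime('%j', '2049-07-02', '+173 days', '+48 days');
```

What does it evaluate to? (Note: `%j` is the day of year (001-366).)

039

First apply '+173 days', '+48 days': 2049-07-02 → 2050-02-08.
Day-of-year for 2050-02-08: days since 2050-01-01 inclusive = 39, zero-padded to 039.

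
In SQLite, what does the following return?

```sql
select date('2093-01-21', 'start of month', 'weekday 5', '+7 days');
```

`start of month` rewinds 2093-01-21 to 2093-01-01.
`weekday 5` advances to the next Friday; 2093-01-01 is a Thursday, so it moves forward to 2093-01-02.
Advancing 7 more days within January lands on 2093-01-09.

2093-01-09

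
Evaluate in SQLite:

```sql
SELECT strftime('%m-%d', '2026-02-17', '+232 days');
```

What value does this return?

10-07

First apply '+232 days': 2026-02-17 → 2026-10-07.
`%m-%d` extracts the month-day: 10-07.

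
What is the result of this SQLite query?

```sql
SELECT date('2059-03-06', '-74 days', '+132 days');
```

Applying '-74 days' to 2059-03-06: counting 74 days back gives 2058-12-22.
Applying '+132 days' to 2058-12-22: counting 132 days forward gives 2059-05-03.

2059-05-03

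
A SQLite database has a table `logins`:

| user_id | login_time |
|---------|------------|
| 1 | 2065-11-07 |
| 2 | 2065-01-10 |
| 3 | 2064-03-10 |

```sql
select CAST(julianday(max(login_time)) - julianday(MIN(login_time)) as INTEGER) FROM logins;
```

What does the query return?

MIN = 2064-03-10, MAX = 2065-11-07.
21 days remain in March 2064 after the 10th (31 − 10).
Full months from April 2064 through October 2065 contribute their day counts.
Then 7 days into November 2065.
Total: 21 + 30 + 31 + 30 + 31 + 31 + 30 + 31 + 30 + 31 + 31 + 28 + 31 + 30 + 31 + 30 + 31 + 31 + 30 + 31 + 7 = 607.

607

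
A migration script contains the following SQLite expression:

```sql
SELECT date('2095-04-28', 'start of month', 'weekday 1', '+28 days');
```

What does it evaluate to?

2095-05-02

`start of month` rewinds 2095-04-28 to 2095-04-01.
`weekday 1` advances to the next Monday; 2095-04-01 is a Friday, so it moves forward to 2095-04-04.
April 2095 has 30 days; 26 remain after the 4th, so 27 days reach 2095-05-01.
Advancing 1 more day within May lands on 2095-05-02.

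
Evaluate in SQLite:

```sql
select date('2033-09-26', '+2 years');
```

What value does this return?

2035-09-26

Adding +2 years to 2033-09-26 gives 2035-09-26.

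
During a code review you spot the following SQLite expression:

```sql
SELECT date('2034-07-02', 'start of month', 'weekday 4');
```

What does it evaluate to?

2034-07-06

`start of month` rewinds 2034-07-02 to 2034-07-01.
`weekday 4` advances to the next Thursday; 2034-07-01 is a Saturday, so it moves forward to 2034-07-06.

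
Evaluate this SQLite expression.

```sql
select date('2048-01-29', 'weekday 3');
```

2048-01-29

`weekday 3` advances to the next Wednesday; 2048-01-29 is already a Wednesday, so it stays at 2048-01-29.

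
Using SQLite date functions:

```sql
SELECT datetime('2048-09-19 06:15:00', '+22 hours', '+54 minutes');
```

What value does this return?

+22 hours from 2048-09-19 06:15:00 is 2048-09-20 04:15:00 (crosses midnight).
+54 minutes from 2048-09-20 04:15:00 is 2048-09-20 05:09:00.

2048-09-20 05:09:00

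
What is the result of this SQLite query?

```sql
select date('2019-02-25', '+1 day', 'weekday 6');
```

Advancing 1 more day within February lands on 2019-02-26.
`weekday 6` advances to the next Saturday; 2019-02-26 is a Tuesday, so it moves forward to 2019-03-02.

2019-03-02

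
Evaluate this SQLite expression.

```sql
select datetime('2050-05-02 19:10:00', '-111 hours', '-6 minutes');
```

2050-04-28 04:04:00

-111 hours from 2050-05-02 19:10:00 is 2050-04-28 04:10:00 (crosses midnight).
-6 minutes from 2050-04-28 04:10:00 is 2050-04-28 04:04:00.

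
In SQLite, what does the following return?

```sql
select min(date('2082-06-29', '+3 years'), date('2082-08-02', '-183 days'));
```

date('2082-06-29', '+3 years') → 2085-06-29.
date('2082-08-02', '-183 days') → 2082-01-31.
Earlier of the two is 2082-01-31.

2082-01-31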